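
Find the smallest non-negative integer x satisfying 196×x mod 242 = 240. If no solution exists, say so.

gcd(196, 242) = 2, and 2 | 240, so solutions exist.
Divide through by 2: 98×x ≡ 120 (mod 121).
98⁻¹ ≡ 21 (mod 121).
x ≡ 21×120 ≡ 100 (mod 121).
The smallest non-negative solution is x = 100.

100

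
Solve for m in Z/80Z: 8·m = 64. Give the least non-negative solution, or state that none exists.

gcd(8, 80) = 8, and 8 | 64, so solutions exist.
Divide through by 8: 1·m ≡ 8 (mod 10).
1⁻¹ ≡ 1 (mod 10).
m ≡ 1·8 ≡ 8 (mod 10).
The smallest non-negative solution is m = 8.

8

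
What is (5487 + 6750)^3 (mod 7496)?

5487 + 6750 = 12237 ≡ 4741 (mod 7496)
(4741)^3 ≡ 397 (mod 7496)

397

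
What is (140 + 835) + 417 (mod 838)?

554

140 + 835 = 975 ≡ 137 (mod 838)
137 + 417 = 554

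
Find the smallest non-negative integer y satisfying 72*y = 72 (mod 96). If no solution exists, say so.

1

gcd(72, 96) = 24, and 24 | 72, so solutions exist.
Divide through by 24: 3*y ≡ 3 (mod 4).
3⁻¹ ≡ 3 (mod 4).
y ≡ 3*3 ≡ 1 (mod 4).
The smallest non-negative solution is y = 1.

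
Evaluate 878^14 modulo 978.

580

14 in binary is 1110, i.e. 14 = 8 + 4 + 2.
878^1 ≡ 878 (mod 978)
878^2 ≡ 878^2 = 770884 ≡ 220 (mod 978)
878^4 ≡ 220^2 = 48400 ≡ 478 (mod 978)
878^8 ≡ 478^2 = 228484 ≡ 610 (mod 978)
878^14 = 878^8 × 878^4 × 878^2 ≡ 610 × 478 × 220 (mod 978).
Accumulate the product:
610 × 478 = 291580 ≡ 136
136 × 220 = 29920 ≡ 580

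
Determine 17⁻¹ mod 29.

12

By the extended Euclidean algorithm:
29 = 1×17 + 12
17 = 1×12 + 5
12 = 2×5 + 2
5 = 2×2 + 1
2 = 2×1 + 0
gcd(17, 29) = 1, so the inverse exists.
Bézout: 1 = −7×29 + 12×17.
So 17⁻¹ ≡ 12 (mod 29).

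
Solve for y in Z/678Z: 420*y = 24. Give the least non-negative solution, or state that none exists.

gcd(420, 678) = 6, and 6 | 24, so solutions exist.
Divide through by 6: 70*y ≡ 4 mod 113.
70⁻¹ ≡ 21 (mod 113).
y ≡ 21*4 ≡ 84 (mod 113).
The smallest non-negative solution is y = 84.

84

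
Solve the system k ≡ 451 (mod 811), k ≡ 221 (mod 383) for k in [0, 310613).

811⁻¹ mod 383: 811·366 ≡ 1 (mod 383), so 811⁻¹ ≡ 366.
k = 451 + 811·((221 − 451)·366 mod 383) = 451 + 811·80 = 65331.
Check: 65331 mod 811 = 451, 65331 mod 383 = 221. ✓

65331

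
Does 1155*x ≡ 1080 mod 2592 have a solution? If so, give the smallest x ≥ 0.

gcd(1155, 2592) = 3, and 3 | 1080, so solutions exist.
Divide through by 3: 385*x mod 864 = 360.
385⁻¹ ≡ 193 (mod 864).
x ≡ 193*360 ≡ 360 (mod 864).
The smallest non-negative solution is x = 360.

360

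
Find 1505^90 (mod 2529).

Compute successive squares:
90 in binary is 1011010, i.e. 90 = 64 + 16 + 8 + 2.
1505^1 ≡ 1505 (mod 2529)
1505^2 ≡ 1505^2 = 2265025 ≡ 1570 (mod 2529)
1505^4 ≡ 1570^2 = 2464900 ≡ 1654 (mod 2529)
1505^8 ≡ 1654^2 = 2735716 ≡ 1867 (mod 2529)
1505^16 ≡ 1867^2 = 3485689 ≡ 727 (mod 2529)
1505^32 ≡ 727^2 = 528529 ≡ 2497 (mod 2529)
1505^64 ≡ 2497^2 = 6235009 ≡ 1024 (mod 2529)
1505^90 = 1505^64 · 1505^16 · 1505^8 · 1505^2 ≡ 1024 · 727 · 1867 · 1570 (mod 2529).
Accumulate the product:
1024 · 727 = 744448 ≡ 922
922 · 1867 = 1721374 ≡ 1654
1654 · 1570 = 2596780 ≡ 2026

2026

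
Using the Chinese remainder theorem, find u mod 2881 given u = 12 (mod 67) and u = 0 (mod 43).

1419

67⁻¹ mod 43: 67×9 ≡ 1 (mod 43), so 67⁻¹ ≡ 9.
u = 12 + 67×((0 − 12)×9 mod 43) = 12 + 67×21 = 1419.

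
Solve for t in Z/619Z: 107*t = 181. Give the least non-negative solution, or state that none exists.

gcd(107, 619) = 1, so a unique solution mod 619 exists.
107⁻¹ ≡ 81 (mod 619).
t ≡ 81*181 ≡ 424 (mod 619).

424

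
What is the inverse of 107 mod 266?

179

Apply the Euclidean algorithm and back-substitute:
266 = 2·107 + 52
107 = 2·52 + 3
52 = 17·3 + 1
3 = 3·1 + 0
gcd(107, 266) = 1, so the inverse exists.
Back-substitute for 1:
1 = 1·52 − 17·3
  = −17·107 + 35·52
  = 35·266 − 87·107
So 107⁻¹ ≡ −87 ≡ 179 (mod 266).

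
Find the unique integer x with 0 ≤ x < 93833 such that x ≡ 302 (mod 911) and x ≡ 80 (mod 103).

911⁻¹ mod 103: 911×45 ≡ 1 (mod 103), so 911⁻¹ ≡ 45.
x = 302 + 911×((80 − 302)×45 mod 103) = 302 + 911×1 = 1213.
Check: 1213 mod 911 = 302, 1213 mod 103 = 80. ✓

1213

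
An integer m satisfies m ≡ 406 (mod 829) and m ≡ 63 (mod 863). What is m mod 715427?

829⁻¹ mod 863: 829*533 ≡ 1 (mod 863), so 829⁻¹ ≡ 533.
m = 406 + 829*((63 − 406)*533 mod 863) = 406 + 829*137 = 113979.
Check: 113979 mod 829 = 406, 113979 mod 863 = 63. ✓

113979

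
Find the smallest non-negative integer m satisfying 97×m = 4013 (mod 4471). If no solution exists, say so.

gcd(97, 4471) = 1, so a unique solution mod 4471 exists.
97⁻¹ ≡ 1982 (mod 4471).
m ≡ 1982×4013 ≡ 4328 (mod 4471).

4328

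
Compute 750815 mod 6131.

750815 = 122×6131 + 2833, so 750815 ≡ 2833 (mod 6131).

2833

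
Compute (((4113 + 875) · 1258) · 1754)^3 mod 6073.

4113 + 875 = 4988
4988 · 1258 = 6274904 ≡ 1495 (mod 6073)
1495 · 1754 = 2622230 ≡ 4767 (mod 6073)
(4767)^3 ≡ 3638 (mod 6073)

3638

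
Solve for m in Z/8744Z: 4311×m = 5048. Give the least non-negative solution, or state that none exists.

1064

gcd(4311, 8744) = 1, so a unique solution mod 8744 exists.
4311⁻¹ ≡ 215 (mod 8744).
m ≡ 215×5048 ≡ 1064 (mod 8744).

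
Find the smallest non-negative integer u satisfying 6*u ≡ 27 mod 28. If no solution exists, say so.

no solution

gcd(6, 28) = 2, and 2 does not divide 27.
So the congruence has no solution.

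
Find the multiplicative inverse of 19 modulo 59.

28

By the extended Euclidean algorithm:
59 = 3*19 + 2
19 = 9*2 + 1
2 = 2*1 + 0
gcd(19, 59) = 1, so the inverse exists.
Back-substitute for 1:
1 = 1*19 − 9*2
  = −9*59 + 28*19
So 19⁻¹ ≡ 28 (mod 59).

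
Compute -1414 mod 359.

22

-1414 = -4×359 + 22, so -1414 ≡ 22 (mod 359).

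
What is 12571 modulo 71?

4

12571 = 177×71 + 4, so 12571 ≡ 4 (mod 71).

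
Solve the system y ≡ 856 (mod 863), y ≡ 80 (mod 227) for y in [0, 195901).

89745

863⁻¹ mod 227: 863·116 ≡ 1 (mod 227), so 863⁻¹ ≡ 116.
y = 856 + 863·((80 − 856)·116 mod 227) = 856 + 863·103 = 89745.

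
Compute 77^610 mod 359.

264

77^1 ≡ 77 (mod 359)
77^2 ≡ 77^2 = 5929 ≡ 185 (mod 359)
77^4 ≡ 185^2 = 34225 ≡ 120 (mod 359)
77^8 ≡ 120^2 = 14400 ≡ 40 (mod 359)
77^16 ≡ 40^2 = 1600 ≡ 164 (mod 359)
77^32 ≡ 164^2 = 26896 ≡ 330 (mod 359)
77^64 ≡ 330^2 = 108900 ≡ 123 (mod 359)
77^128 ≡ 123^2 = 15129 ≡ 51 (mod 359)
77^256 ≡ 51^2 = 2601 ≡ 88 (mod 359)
77^512 ≡ 88^2 = 7744 ≡ 205 (mod 359)
77^610 = 77^512 * 77^64 * 77^32 * 77^2 ≡ 205 * 123 * 330 * 185 (mod 359).
Accumulate the product:
205 * 123 = 25215 ≡ 85
85 * 330 = 28050 ≡ 48
48 * 185 = 8880 ≡ 264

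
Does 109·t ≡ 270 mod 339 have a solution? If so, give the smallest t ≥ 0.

gcd(109, 339) = 1, so a unique solution mod 339 exists.
109⁻¹ ≡ 28 (mod 339).
t ≡ 28·270 ≡ 102 (mod 339).

102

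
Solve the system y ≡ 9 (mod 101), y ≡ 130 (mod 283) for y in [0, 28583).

413

101⁻¹ mod 283: 101·269 ≡ 1 (mod 283), so 101⁻¹ ≡ 269.
y = 9 + 101·((130 − 9)·269 mod 283) = 9 + 101·4 = 413.
Check: 413 mod 101 = 9, 413 mod 283 = 130. ✓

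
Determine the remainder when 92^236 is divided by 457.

338

92^1 ≡ 92 (mod 457)
92^2 ≡ 92^2 = 8464 ≡ 238 (mod 457)
92^4 ≡ 238^2 = 56644 ≡ 433 (mod 457)
92^8 ≡ 433^2 = 187489 ≡ 119 (mod 457)
92^16 ≡ 119^2 = 14161 ≡ 451 (mod 457)
92^32 ≡ 451^2 = 203401 ≡ 36 (mod 457)
92^64 ≡ 36^2 = 1296 ≡ 382 (mod 457)
92^128 ≡ 382^2 = 145924 ≡ 141 (mod 457)
92^236 = 92^128 × 92^64 × 92^32 × 92^8 × 92^4 ≡ 141 × 382 × 36 × 119 × 433 (mod 457).
Accumulate the product:
141 × 382 = 53862 ≡ 393
393 × 36 = 14148 ≡ 438
438 × 119 = 52122 ≡ 24
24 × 433 = 10392 ≡ 338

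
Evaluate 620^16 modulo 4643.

By square-and-multiply:
620^1 ≡ 620 (mod 4643)
620^2 ≡ 620^2 = 384400 ≡ 3674 (mod 4643)
620^4 ≡ 3674^2 = 13498276 ≡ 1075 (mod 4643)
620^8 ≡ 1075^2 = 1155625 ≡ 4161 (mod 4643)
620^16 ≡ 4161^2 = 17313921 ≡ 174 (mod 4643)
So 620^16 ≡ 174 (mod 4643).

174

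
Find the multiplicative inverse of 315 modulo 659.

Run the extended Euclidean algorithm:
659 = 2×315 + 29
315 = 10×29 + 25
29 = 1×25 + 4
25 = 6×4 + 1
4 = 4×1 + 0
gcd(315, 659) = 1, so the inverse exists.
Bézout: 1 = −76×659 + 159×315.
So 315⁻¹ ≡ 159 (mod 659).

159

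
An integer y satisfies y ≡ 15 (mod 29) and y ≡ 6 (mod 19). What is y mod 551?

44

29⁻¹ mod 19: 29×2 ≡ 1 (mod 19), so 29⁻¹ ≡ 2.
y = 15 + 29×((6 − 15)×2 mod 19) = 15 + 29×1 = 44.
Check: 44 mod 29 = 15, 44 mod 19 = 6. ✓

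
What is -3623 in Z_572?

381

-3623 = -7*572 + 381, so -3623 ≡ 381 (mod 572).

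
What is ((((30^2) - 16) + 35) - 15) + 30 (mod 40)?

(30)^2 ≡ 20 (mod 40)
20 - 16 = 4
4 + 35 = 39
39 - 15 = 24
24 + 30 = 54 ≡ 14 (mod 40)

14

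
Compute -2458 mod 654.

158

-2458 = -4*654 + 158, so -2458 ≡ 158 (mod 654).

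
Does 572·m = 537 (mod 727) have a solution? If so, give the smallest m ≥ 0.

gcd(572, 727) = 1, so a unique solution mod 727 exists.
572⁻¹ ≡ 530 (mod 727).
m ≡ 530·537 ≡ 353 (mod 727).

353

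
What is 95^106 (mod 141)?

95^1 ≡ 95 (mod 141)
95^2 ≡ 95^2 = 9025 ≡ 1 (mod 141)
95^4 ≡ 1^2 = 1 (mod 141)
95^8 ≡ 1^2 = 1 (mod 141)
95^16 ≡ 1^2 = 1 (mod 141)
95^32 ≡ 1^2 = 1 (mod 141)
95^64 ≡ 1^2 = 1 (mod 141)
95^106 = 95^64 × 95^32 × 95^8 × 95^2 ≡ 1 × 1 × 1 × 1 (mod 141).
Accumulate the product:
1 × 1 = 1
1 × 1 = 1
1 × 1 = 1

1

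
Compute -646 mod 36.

-646 = -18*36 + 2, so -646 ≡ 2 (mod 36).

2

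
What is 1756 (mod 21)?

1756 = 83*21 + 13, so 1756 ≡ 13 (mod 21).

13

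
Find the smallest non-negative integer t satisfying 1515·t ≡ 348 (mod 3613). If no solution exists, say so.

gcd(1515, 3613) = 1, so a unique solution mod 3613 exists.
1515⁻¹ ≡ 2702 (mod 3613).
t ≡ 2702·348 ≡ 916 (mod 3613).

916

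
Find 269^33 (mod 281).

23

Using repeated squaring:
33 in binary is 100001, i.e. 33 = 32 + 1.
269^1 ≡ 269 (mod 281)
269^2 ≡ 269^2 = 72361 ≡ 144 (mod 281)
269^4 ≡ 144^2 = 20736 ≡ 223 (mod 281)
269^8 ≡ 223^2 = 49729 ≡ 273 (mod 281)
269^16 ≡ 273^2 = 74529 ≡ 64 (mod 281)
269^32 ≡ 64^2 = 4096 ≡ 162 (mod 281)
269^33 = 269^32 · 269^1 ≡ 162 · 269 (mod 281).
162 · 269 = 43578 ≡ 23 (mod 281).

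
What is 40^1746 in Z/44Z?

40^1 ≡ 40 (mod 44)
40^2 ≡ 40^2 = 1600 ≡ 16 (mod 44)
40^4 ≡ 16^2 = 256 ≡ 36 (mod 44)
40^8 ≡ 36^2 = 1296 ≡ 20 (mod 44)
40^16 ≡ 20^2 = 400 ≡ 4 (mod 44)
40^32 ≡ 4^2 = 16 (mod 44)
40^64 ≡ 16^2 = 256 ≡ 36 (mod 44)
40^128 ≡ 36^2 = 1296 ≡ 20 (mod 44)
40^256 ≡ 20^2 = 400 ≡ 4 (mod 44)
40^512 ≡ 4^2 = 16 (mod 44)
40^1024 ≡ 16^2 = 256 ≡ 36 (mod 44)
40^1746 = 40^1024 × 40^512 × 40^128 × 40^64 × 40^16 × 40^2 ≡ 36 × 16 × 20 × 36 × 4 × 16 (mod 44).
Accumulate the product:
36 × 16 = 576 ≡ 4
4 × 20 = 80 ≡ 36
36 × 36 = 1296 ≡ 20
20 × 4 = 80 ≡ 36
36 × 16 = 576 ≡ 4

4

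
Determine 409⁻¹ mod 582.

By the extended Euclidean algorithm:
582 = 1·409 + 173
409 = 2·173 + 63
173 = 2·63 + 47
63 = 1·47 + 16
47 = 2·16 + 15
16 = 1·15 + 1
15 = 15·1 + 0
gcd(409, 582) = 1, so the inverse exists.
Back-substitute for 1:
1 = 1·16 − 1·15
  = −1·47 + 3·16
  = 3·63 − 4·47
  = −4·173 + 11·63
  = 11·409 − 26·173
  = −26·582 + 37·409
So 409⁻¹ ≡ 37 (mod 582).

37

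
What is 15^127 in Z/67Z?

22

15^1 ≡ 15 (mod 67)
15^2 ≡ 15^2 = 225 ≡ 24 (mod 67)
15^4 ≡ 24^2 = 576 ≡ 40 (mod 67)
15^8 ≡ 40^2 = 1600 ≡ 59 (mod 67)
15^16 ≡ 59^2 = 3481 ≡ 64 (mod 67)
15^32 ≡ 64^2 = 4096 ≡ 9 (mod 67)
15^64 ≡ 9^2 = 81 ≡ 14 (mod 67)
15^127 = 15^64 × 15^32 × 15^16 × 15^8 × 15^4 × 15^2 × 15^1 ≡ 14 × 9 × 64 × 59 × 40 × 24 × 15 (mod 67).
Accumulate the product:
14 × 9 = 126 ≡ 59
59 × 64 = 3776 ≡ 24
24 × 59 = 1416 ≡ 9
9 × 40 = 360 ≡ 25
25 × 24 = 600 ≡ 64
64 × 15 = 960 ≡ 22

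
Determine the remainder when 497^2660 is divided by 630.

301

497^1 ≡ 497 (mod 630)
497^2 ≡ 497^2 = 247009 ≡ 49 (mod 630)
497^4 ≡ 49^2 = 2401 ≡ 511 (mod 630)
497^8 ≡ 511^2 = 261121 ≡ 301 (mod 630)
497^16 ≡ 301^2 = 90601 ≡ 511 (mod 630)
497^32 ≡ 511^2 = 261121 ≡ 301 (mod 630)
497^64 ≡ 301^2 = 90601 ≡ 511 (mod 630)
497^128 ≡ 511^2 = 261121 ≡ 301 (mod 630)
497^256 ≡ 301^2 = 90601 ≡ 511 (mod 630)
497^512 ≡ 511^2 = 261121 ≡ 301 (mod 630)
497^1024 ≡ 301^2 = 90601 ≡ 511 (mod 630)
497^2048 ≡ 511^2 = 261121 ≡ 301 (mod 630)
497^2660 = 497^2048 · 497^512 · 497^64 · 497^32 · 497^4 ≡ 301 · 301 · 511 · 301 · 511 (mod 630).
Accumulate the product:
301 · 301 = 90601 ≡ 511
511 · 511 = 261121 ≡ 301
301 · 301 = 90601 ≡ 511
511 · 511 = 261121 ≡ 301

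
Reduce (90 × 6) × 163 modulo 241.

90 × 6 = 540 ≡ 58 (mod 241)
58 × 163 = 9454 ≡ 55 (mod 241)

55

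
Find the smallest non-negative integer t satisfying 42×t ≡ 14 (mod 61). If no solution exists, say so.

gcd(42, 61) = 1, so a unique solution mod 61 exists.
42⁻¹ ≡ 16 (mod 61).
t ≡ 16×14 ≡ 41 (mod 61).

41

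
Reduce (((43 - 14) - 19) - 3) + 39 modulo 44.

43 - 14 = 29
29 - 19 = 10
10 - 3 = 7
7 + 39 = 46 ≡ 2 (mod 44)

2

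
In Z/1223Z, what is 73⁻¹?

1156

1223 = 16·73 + 55
73 = 1·55 + 18
55 = 3·18 + 1
18 = 18·1 + 0
gcd(73, 1223) = 1, so the inverse exists.
Bézout: 1 = 4·1223 − 67·73.
So 73⁻¹ ≡ −67 ≡ 1156 (mod 1223).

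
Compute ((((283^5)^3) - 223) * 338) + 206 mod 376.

182

(283)^5 ≡ 283 (mod 376)
(283)^3 ≡ 283 (mod 376)
283 - 223 = 60
60 * 338 = 20280 ≡ 352 (mod 376)
352 + 206 = 558 ≡ 182 (mod 376)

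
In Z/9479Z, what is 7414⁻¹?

3507

9479 = 1·7414 + 2065
7414 = 3·2065 + 1219
2065 = 1·1219 + 846
1219 = 1·846 + 373
846 = 2·373 + 100
373 = 3·100 + 73
100 = 1·73 + 27
73 = 2·27 + 19
27 = 1·19 + 8
19 = 2·8 + 3
8 = 2·3 + 2
3 = 1·2 + 1
2 = 2·1 + 0
gcd(7414, 9479) = 1, so the inverse exists.
Bézout: 1 = −2743·9479 + 3507·7414.
So 7414⁻¹ ≡ 3507 (mod 9479).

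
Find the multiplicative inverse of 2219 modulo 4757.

Run the extended Euclidean algorithm:
4757 = 2·2219 + 319
2219 = 6·319 + 305
319 = 1·305 + 14
305 = 21·14 + 11
14 = 1·11 + 3
11 = 3·3 + 2
3 = 1·2 + 1
2 = 2·1 + 0
gcd(2219, 4757) = 1, so the inverse exists.
Back-substitute for 1:
1 = 1·3 − 1·2
  = −1·11 + 4·3
  = 4·14 − 5·11
  = −5·305 + 109·14
  = 109·319 − 114·305
  = −114·2219 + 793·319
  = 793·4757 − 1700·2219
So 2219⁻¹ ≡ −1700 ≡ 3057 (mod 4757).

3057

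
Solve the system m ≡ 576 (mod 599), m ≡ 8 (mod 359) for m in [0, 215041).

135351

599⁻¹ mod 359: 599·181 ≡ 1 (mod 359), so 599⁻¹ ≡ 181.
m = 576 + 599·((8 − 576)·181 mod 359) = 576 + 599·225 = 135351.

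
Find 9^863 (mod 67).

22

By square-and-multiply:
863 in binary is 1101011111, i.e. 863 = 512 + 256 + 64 + 16 + 8 + 4 + 2 + 1.
9^1 ≡ 9 (mod 67)
9^2 ≡ 9^2 = 81 ≡ 14 (mod 67)
9^4 ≡ 14^2 = 196 ≡ 62 (mod 67)
9^8 ≡ 62^2 = 3844 ≡ 25 (mod 67)
9^16 ≡ 25^2 = 625 ≡ 22 (mod 67)
9^32 ≡ 22^2 = 484 ≡ 15 (mod 67)
9^64 ≡ 15^2 = 225 ≡ 24 (mod 67)
9^128 ≡ 24^2 = 576 ≡ 40 (mod 67)
9^256 ≡ 40^2 = 1600 ≡ 59 (mod 67)
9^512 ≡ 59^2 = 3481 ≡ 64 (mod 67)
9^863 = 9^512 · 9^256 · 9^64 · 9^16 · 9^8 · 9^4 · 9^2 · 9^1 ≡ 64 · 59 · 24 · 22 · 25 · 62 · 14 · 9 (mod 67).
Accumulate the product:
64 · 59 = 3776 ≡ 24
24 · 24 = 576 ≡ 40
40 · 22 = 880 ≡ 9
9 · 25 = 225 ≡ 24
24 · 62 = 1488 ≡ 14
14 · 14 = 196 ≡ 62
62 · 9 = 558 ≡ 22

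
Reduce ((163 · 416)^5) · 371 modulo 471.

283

163 · 416 = 67808 ≡ 455 (mod 471)
(455)^5 ≡ 341 (mod 471)
341 · 371 = 126511 ≡ 283 (mod 471)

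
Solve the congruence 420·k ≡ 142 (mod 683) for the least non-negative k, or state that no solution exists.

563

gcd(420, 683) = 1, so a unique solution mod 683 exists.
420⁻¹ ≡ 509 (mod 683).
k ≡ 509·142 ≡ 563 (mod 683).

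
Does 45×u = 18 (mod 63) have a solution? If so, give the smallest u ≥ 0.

gcd(45, 63) = 9, and 9 | 18, so solutions exist.
Divide through by 9: 5×u ≡ 2 (mod 7).
5⁻¹ ≡ 3 (mod 7).
u ≡ 3×2 ≡ 6 (mod 7).
The smallest non-negative solution is u = 6.

6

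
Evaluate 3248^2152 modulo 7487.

2152 in binary is 100001101000, i.e. 2152 = 2048 + 64 + 32 + 8.
3248^1 ≡ 3248 (mod 7487)
3248^2 ≡ 3248^2 = 10549504 ≡ 321 (mod 7487)
3248^4 ≡ 321^2 = 103041 ≡ 5710 (mod 7487)
3248^8 ≡ 5710^2 = 32604100 ≡ 5702 (mod 7487)
3248^16 ≡ 5702^2 = 32512804 ≡ 4250 (mod 7487)
3248^32 ≡ 4250^2 = 18062500 ≡ 3856 (mod 7487)
3248^64 ≡ 3856^2 = 14868736 ≡ 7041 (mod 7487)
3248^128 ≡ 7041^2 = 49575681 ≡ 4254 (mod 7487)
3248^256 ≡ 4254^2 = 18096516 ≡ 437 (mod 7487)
3248^512 ≡ 437^2 = 190969 ≡ 3794 (mod 7487)
3248^1024 ≡ 3794^2 = 14394436 ≡ 4422 (mod 7487)
3248^2048 ≡ 4422^2 = 19554084 ≡ 5527 (mod 7487)
3248^2152 = 3248^2048 × 3248^64 × 3248^32 × 3248^8 ≡ 5527 × 7041 × 3856 × 5702 (mod 7487).
Accumulate the product:
5527 × 7041 = 38915607 ≡ 5668
5668 × 3856 = 21855808 ≡ 1255
1255 × 5702 = 7156010 ≡ 5925

5925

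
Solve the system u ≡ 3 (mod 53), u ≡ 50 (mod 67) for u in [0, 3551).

586

53⁻¹ mod 67: 53·43 ≡ 1 (mod 67), so 53⁻¹ ≡ 43.
u = 3 + 53·((50 − 3)·43 mod 67) = 3 + 53·11 = 586.
Check: 586 mod 53 = 3, 586 mod 67 = 50. ✓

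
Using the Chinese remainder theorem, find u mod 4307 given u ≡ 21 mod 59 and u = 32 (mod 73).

3974

59⁻¹ mod 73: 59·26 ≡ 1 (mod 73), so 59⁻¹ ≡ 26.
u = 21 + 59·((32 − 21)·26 mod 73) = 21 + 59·67 = 3974.
Check: 3974 mod 59 = 21, 3974 mod 73 = 32. ✓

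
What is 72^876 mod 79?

65

72^1 ≡ 72 (mod 79)
72^2 ≡ 72^2 = 5184 ≡ 49 (mod 79)
72^4 ≡ 49^2 = 2401 ≡ 31 (mod 79)
72^8 ≡ 31^2 = 961 ≡ 13 (mod 79)
72^16 ≡ 13^2 = 169 ≡ 11 (mod 79)
72^32 ≡ 11^2 = 121 ≡ 42 (mod 79)
72^64 ≡ 42^2 = 1764 ≡ 26 (mod 79)
72^128 ≡ 26^2 = 676 ≡ 44 (mod 79)
72^256 ≡ 44^2 = 1936 ≡ 40 (mod 79)
72^512 ≡ 40^2 = 1600 ≡ 20 (mod 79)
72^876 = 72^512 * 72^256 * 72^64 * 72^32 * 72^8 * 72^4 ≡ 20 * 40 * 26 * 42 * 13 * 31 (mod 79).
Accumulate the product:
20 * 40 = 800 ≡ 10
10 * 26 = 260 ≡ 23
23 * 42 = 966 ≡ 18
18 * 13 = 234 ≡ 76
76 * 31 = 2356 ≡ 65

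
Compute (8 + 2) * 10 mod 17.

15

8 + 2 = 10
10 * 10 = 100 ≡ 15 (mod 17)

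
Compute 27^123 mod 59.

123 in binary is 1111011, i.e. 123 = 64 + 32 + 16 + 8 + 2 + 1.
27^1 ≡ 27 (mod 59)
27^2 ≡ 27^2 = 729 ≡ 21 (mod 59)
27^4 ≡ 21^2 = 441 ≡ 28 (mod 59)
27^8 ≡ 28^2 = 784 ≡ 17 (mod 59)
27^16 ≡ 17^2 = 289 ≡ 53 (mod 59)
27^32 ≡ 53^2 = 2809 ≡ 36 (mod 59)
27^64 ≡ 36^2 = 1296 ≡ 57 (mod 59)
27^123 = 27^64 × 27^32 × 27^16 × 27^8 × 27^2 × 27^1 ≡ 57 × 36 × 53 × 17 × 21 × 27 (mod 59).
Accumulate the product:
57 × 36 = 2052 ≡ 46
46 × 53 = 2438 ≡ 19
19 × 17 = 323 ≡ 28
28 × 21 = 588 ≡ 57
57 × 27 = 1539 ≡ 5

5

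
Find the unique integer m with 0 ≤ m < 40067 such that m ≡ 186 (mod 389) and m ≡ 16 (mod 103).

34418

389⁻¹ mod 103: 389·94 ≡ 1 (mod 103), so 389⁻¹ ≡ 94.
m = 186 + 389·((16 − 186)·94 mod 103) = 186 + 389·88 = 34418.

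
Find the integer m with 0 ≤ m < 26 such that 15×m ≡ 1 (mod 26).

26 = 1·15 + 11
15 = 1·11 + 4
11 = 2·4 + 3
4 = 1·3 + 1
3 = 3·1 + 0
gcd(15, 26) = 1, so the inverse exists.
Back-substitute for 1:
1 = 1·4 − 1·3
  = −1·11 + 3·4
  = 3·15 − 4·11
  = −4·26 + 7·15
So 15⁻¹ ≡ 7 (mod 26).

7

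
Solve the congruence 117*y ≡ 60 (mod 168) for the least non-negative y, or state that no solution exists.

12

gcd(117, 168) = 3, and 3 | 60, so solutions exist.
Divide through by 3: 39*y = 20 (mod 56).
39⁻¹ ≡ 23 (mod 56).
y ≡ 23*20 ≡ 12 (mod 56).
The smallest non-negative solution is y = 12.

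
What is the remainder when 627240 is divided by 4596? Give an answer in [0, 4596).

2184

627240 = 136*4596 + 2184, so 627240 ≡ 2184 (mod 4596).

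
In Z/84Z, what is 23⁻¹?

11

84 = 3×23 + 15
23 = 1×15 + 8
15 = 1×8 + 7
8 = 1×7 + 1
7 = 7×1 + 0
gcd(23, 84) = 1, so the inverse exists.
Bézout: 1 = −3×84 + 11×23.
So 23⁻¹ ≡ 11 (mod 84).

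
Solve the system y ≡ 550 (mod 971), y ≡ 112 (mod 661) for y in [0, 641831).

616164

971⁻¹ mod 661: 971·403 ≡ 1 (mod 661), so 971⁻¹ ≡ 403.
y = 550 + 971·((112 − 550)·403 mod 661) = 550 + 971·634 = 616164.
Check: 616164 mod 971 = 550, 616164 mod 661 = 112. ✓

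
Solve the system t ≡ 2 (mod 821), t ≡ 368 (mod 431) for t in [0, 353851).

821⁻¹ mod 431: 821×21 ≡ 1 (mod 431), so 821⁻¹ ≡ 21.
t = 2 + 821×((368 − 2)×21 mod 431) = 2 + 821×359 = 294741.
Check: 294741 mod 821 = 2, 294741 mod 431 = 368. ✓

294741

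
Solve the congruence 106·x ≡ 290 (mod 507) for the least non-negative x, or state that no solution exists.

41

gcd(106, 507) = 1, so a unique solution mod 507 exists.
106⁻¹ ≡ 397 (mod 507).
x ≡ 397·290 ≡ 41 (mod 507).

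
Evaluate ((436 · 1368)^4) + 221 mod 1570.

436 · 1368 = 596448 ≡ 1418 (mod 1570)
(1418)^4 ≡ 1096 (mod 1570)
1096 + 221 = 1317

1317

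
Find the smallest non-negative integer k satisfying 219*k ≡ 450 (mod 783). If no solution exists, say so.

213

gcd(219, 783) = 3, and 3 | 450, so solutions exist.
Divide through by 3: 73*k mod 261 = 150.
73⁻¹ ≡ 118 (mod 261).
k ≡ 118*150 ≡ 213 (mod 261).
The smallest non-negative solution is k = 213.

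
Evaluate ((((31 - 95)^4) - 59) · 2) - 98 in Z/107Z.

86

31 - 95 = -64 ≡ 43 (mod 107)
(43)^4 ≡ 44 (mod 107)
44 - 59 = -15 ≡ 92 (mod 107)
92 · 2 = 184 ≡ 77 (mod 107)
77 - 98 = -21 ≡ 86 (mod 107)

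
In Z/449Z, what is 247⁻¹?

449 = 1×247 + 202
247 = 1×202 + 45
202 = 4×45 + 22
45 = 2×22 + 1
22 = 22×1 + 0
gcd(247, 449) = 1, so the inverse exists.
Back-substitute for 1:
1 = 1×45 − 2×22
  = −2×202 + 9×45
  = 9×247 − 11×202
  = −11×449 + 20×247
So 247⁻¹ ≡ 20 (mod 449).

20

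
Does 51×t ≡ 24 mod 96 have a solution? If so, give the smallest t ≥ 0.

gcd(51, 96) = 3, and 3 | 24, so solutions exist.
Divide through by 3: 17×t mod 32 = 8.
17⁻¹ ≡ 17 (mod 32).
t ≡ 17×8 ≡ 8 (mod 32).
The smallest non-negative solution is t = 8.

8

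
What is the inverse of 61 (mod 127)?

Apply the Euclidean algorithm and back-substitute:
127 = 2·61 + 5
61 = 12·5 + 1
5 = 5·1 + 0
gcd(61, 127) = 1, so the inverse exists.
Back-substitute for 1:
1 = 1·61 − 12·5
  = −12·127 + 25·61
So 61⁻¹ ≡ 25 (mod 127).

25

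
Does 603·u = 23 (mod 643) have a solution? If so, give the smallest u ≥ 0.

gcd(603, 643) = 1, so a unique solution mod 643 exists.
603⁻¹ ≡ 434 (mod 643).
u ≡ 434·23 ≡ 337 (mod 643).

337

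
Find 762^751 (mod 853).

3

751 in binary is 1011101111, i.e. 751 = 512 + 128 + 64 + 32 + 8 + 4 + 2 + 1.
762^1 ≡ 762 (mod 853)
762^2 ≡ 762^2 = 580644 ≡ 604 (mod 853)
762^4 ≡ 604^2 = 364816 ≡ 585 (mod 853)
762^8 ≡ 585^2 = 342225 ≡ 172 (mod 853)
762^16 ≡ 172^2 = 29584 ≡ 582 (mod 853)
762^32 ≡ 582^2 = 338724 ≡ 83 (mod 853)
762^64 ≡ 83^2 = 6889 ≡ 65 (mod 853)
762^128 ≡ 65^2 = 4225 ≡ 813 (mod 853)
762^256 ≡ 813^2 = 660969 ≡ 747 (mod 853)
762^512 ≡ 747^2 = 558009 ≡ 147 (mod 853)
762^751 = 762^512 · 762^128 · 762^64 · 762^32 · 762^8 · 762^4 · 762^2 · 762^1 ≡ 147 · 813 · 65 · 83 · 172 · 585 · 604 · 762 (mod 853).
Accumulate the product:
147 · 813 = 119511 ≡ 91
91 · 65 = 5915 ≡ 797
797 · 83 = 66151 ≡ 470
470 · 172 = 80840 ≡ 658
658 · 585 = 384930 ≡ 227
227 · 604 = 137108 ≡ 628
628 · 762 = 478536 ≡ 3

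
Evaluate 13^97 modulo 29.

9

By square-and-multiply:
97 in binary is 1100001, i.e. 97 = 64 + 32 + 1.
13^1 ≡ 13 (mod 29)
13^2 ≡ 13^2 = 169 ≡ 24 (mod 29)
13^4 ≡ 24^2 = 576 ≡ 25 (mod 29)
13^8 ≡ 25^2 = 625 ≡ 16 (mod 29)
13^16 ≡ 16^2 = 256 ≡ 24 (mod 29)
13^32 ≡ 24^2 = 576 ≡ 25 (mod 29)
13^64 ≡ 25^2 = 625 ≡ 16 (mod 29)
13^97 = 13^64 * 13^32 * 13^1 ≡ 16 * 25 * 13 (mod 29).
Accumulate the product:
16 * 25 = 400 ≡ 23
23 * 13 = 299 ≡ 9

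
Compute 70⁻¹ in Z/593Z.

Apply the Euclidean algorithm and back-substitute:
593 = 8·70 + 33
70 = 2·33 + 4
33 = 8·4 + 1
4 = 4·1 + 0
gcd(70, 593) = 1, so the inverse exists.
Bézout: 1 = 17·593 − 144·70.
So 70⁻¹ ≡ −144 ≡ 449 (mod 593).

449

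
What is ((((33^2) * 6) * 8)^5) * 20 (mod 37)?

(33)^2 ≡ 16 (mod 37)
16 * 6 = 96 ≡ 22 (mod 37)
22 * 8 = 176 ≡ 28 (mod 37)
(28)^5 ≡ 3 (mod 37)
3 * 20 = 60 ≡ 23 (mod 37)

23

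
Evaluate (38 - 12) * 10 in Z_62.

12

38 - 12 = 26
26 * 10 = 260 ≡ 12 (mod 62)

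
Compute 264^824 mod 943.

508

824 in binary is 1100111000, i.e. 824 = 512 + 256 + 32 + 16 + 8.
264^1 ≡ 264 (mod 943)
264^2 ≡ 264^2 = 69696 ≡ 857 (mod 943)
264^4 ≡ 857^2 = 734449 ≡ 795 (mod 943)
264^8 ≡ 795^2 = 632025 ≡ 215 (mod 943)
264^16 ≡ 215^2 = 46225 ≡ 18 (mod 943)
264^32 ≡ 18^2 = 324 (mod 943)
264^64 ≡ 324^2 = 104976 ≡ 303 (mod 943)
264^128 ≡ 303^2 = 91809 ≡ 338 (mod 943)
264^256 ≡ 338^2 = 114244 ≡ 141 (mod 943)
264^512 ≡ 141^2 = 19881 ≡ 78 (mod 943)
264^824 = 264^512 × 264^256 × 264^32 × 264^16 × 264^8 ≡ 78 × 141 × 324 × 18 × 215 (mod 943).
Accumulate the product:
78 × 141 = 10998 ≡ 625
625 × 324 = 202500 ≡ 698
698 × 18 = 12564 ≡ 305
305 × 215 = 65575 ≡ 508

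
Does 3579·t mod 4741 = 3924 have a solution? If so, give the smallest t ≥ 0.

2004

gcd(3579, 4741) = 1, so a unique solution mod 4741 exists.
3579⁻¹ ≡ 102 (mod 4741).
t ≡ 102·3924 ≡ 2004 (mod 4741).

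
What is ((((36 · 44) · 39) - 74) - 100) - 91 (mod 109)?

35

36 · 44 = 1584 ≡ 58 (mod 109)
58 · 39 = 2262 ≡ 82 (mod 109)
82 - 74 = 8
8 - 100 = -92 ≡ 17 (mod 109)
17 - 91 = -74 ≡ 35 (mod 109)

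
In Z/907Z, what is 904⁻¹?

By the extended Euclidean algorithm:
907 = 1×904 + 3
904 = 301×3 + 1
3 = 3×1 + 0
gcd(904, 907) = 1, so the inverse exists.
Bézout: 1 = −301×907 + 302×904.
So 904⁻¹ ≡ 302 (mod 907).

302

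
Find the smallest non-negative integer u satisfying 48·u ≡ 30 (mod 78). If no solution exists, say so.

gcd(48, 78) = 6, and 6 | 30, so solutions exist.
Divide through by 6: 8·u ≡ 5 (mod 13).
8⁻¹ ≡ 5 (mod 13).
u ≡ 5·5 ≡ 12 (mod 13).
The smallest non-negative solution is u = 12.

12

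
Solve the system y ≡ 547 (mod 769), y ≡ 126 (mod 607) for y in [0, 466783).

139736

769⁻¹ mod 607: 769×311 ≡ 1 (mod 607), so 769⁻¹ ≡ 311.
y = 547 + 769×((126 − 547)×311 mod 607) = 547 + 769×181 = 139736.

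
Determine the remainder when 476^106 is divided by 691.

223

106 in binary is 1101010, i.e. 106 = 64 + 32 + 8 + 2.
476^1 ≡ 476 (mod 691)
476^2 ≡ 476^2 = 226576 ≡ 619 (mod 691)
476^4 ≡ 619^2 = 383161 ≡ 347 (mod 691)
476^8 ≡ 347^2 = 120409 ≡ 175 (mod 691)
476^16 ≡ 175^2 = 30625 ≡ 221 (mod 691)
476^32 ≡ 221^2 = 48841 ≡ 471 (mod 691)
476^64 ≡ 471^2 = 221841 ≡ 30 (mod 691)
476^106 = 476^64 * 476^32 * 476^8 * 476^2 ≡ 30 * 471 * 175 * 619 (mod 691).
Accumulate the product:
30 * 471 = 14130 ≡ 310
310 * 175 = 54250 ≡ 352
352 * 619 = 217888 ≡ 223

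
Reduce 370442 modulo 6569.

2578

370442 = 56·6569 + 2578, so 370442 ≡ 2578 (mod 6569).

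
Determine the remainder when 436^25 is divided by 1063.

88

Using repeated squaring:
25 in binary is 11001, i.e. 25 = 16 + 8 + 1.
436^1 ≡ 436 (mod 1063)
436^2 ≡ 436^2 = 190096 ≡ 882 (mod 1063)
436^4 ≡ 882^2 = 777924 ≡ 871 (mod 1063)
436^8 ≡ 871^2 = 758641 ≡ 722 (mod 1063)
436^16 ≡ 722^2 = 521284 ≡ 414 (mod 1063)
436^25 = 436^16 × 436^8 × 436^1 ≡ 414 × 722 × 436 (mod 1063).
Accumulate the product:
414 × 722 = 298908 ≡ 205
205 × 436 = 89380 ≡ 88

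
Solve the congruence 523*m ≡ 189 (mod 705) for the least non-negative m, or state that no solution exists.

243

gcd(523, 705) = 1, so a unique solution mod 705 exists.
523⁻¹ ≡ 337 (mod 705).
m ≡ 337*189 ≡ 243 (mod 705).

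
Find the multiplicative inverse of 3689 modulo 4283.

4146

Run the extended Euclidean algorithm:
4283 = 1·3689 + 594
3689 = 6·594 + 125
594 = 4·125 + 94
125 = 1·94 + 31
94 = 3·31 + 1
31 = 31·1 + 0
gcd(3689, 4283) = 1, so the inverse exists.
Back-substitute for 1:
1 = 1·94 − 3·31
  = −3·125 + 4·94
  = 4·594 − 19·125
  = −19·3689 + 118·594
  = 118·4283 − 137·3689
So 3689⁻¹ ≡ −137 ≡ 4146 (mod 4283).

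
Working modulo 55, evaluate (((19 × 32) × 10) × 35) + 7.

12

19 × 32 = 608 ≡ 3 (mod 55)
3 × 10 = 30
30 × 35 = 1050 ≡ 5 (mod 55)
5 + 7 = 12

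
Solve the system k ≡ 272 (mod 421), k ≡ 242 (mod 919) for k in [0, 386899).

60896

421⁻¹ mod 919: 421·179 ≡ 1 (mod 919), so 421⁻¹ ≡ 179.
k = 272 + 421·((242 − 272)·179 mod 919) = 272 + 421·144 = 60896.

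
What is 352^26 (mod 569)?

238

26 in binary is 11010, i.e. 26 = 16 + 8 + 2.
352^1 ≡ 352 (mod 569)
352^2 ≡ 352^2 = 123904 ≡ 431 (mod 569)
352^4 ≡ 431^2 = 185761 ≡ 267 (mod 569)
352^8 ≡ 267^2 = 71289 ≡ 164 (mod 569)
352^16 ≡ 164^2 = 26896 ≡ 153 (mod 569)
352^26 = 352^16 × 352^8 × 352^2 ≡ 153 × 164 × 431 (mod 569).
Accumulate the product:
153 × 164 = 25092 ≡ 56
56 × 431 = 24136 ≡ 238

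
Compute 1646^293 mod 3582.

1340

Compute successive squares:
293 in binary is 100100101, i.e. 293 = 256 + 32 + 4 + 1.
1646^1 ≡ 1646 (mod 3582)
1646^2 ≡ 1646^2 = 2709316 ≡ 1324 (mod 3582)
1646^4 ≡ 1324^2 = 1752976 ≡ 1378 (mod 3582)
1646^8 ≡ 1378^2 = 1898884 ≡ 424 (mod 3582)
1646^16 ≡ 424^2 = 179776 ≡ 676 (mod 3582)
1646^32 ≡ 676^2 = 456976 ≡ 2062 (mod 3582)
1646^64 ≡ 2062^2 = 4251844 ≡ 10 (mod 3582)
1646^128 ≡ 10^2 = 100 (mod 3582)
1646^256 ≡ 100^2 = 10000 ≡ 2836 (mod 3582)
1646^293 = 1646^256 × 1646^32 × 1646^4 × 1646^1 ≡ 2836 × 2062 × 1378 × 1646 (mod 3582).
Accumulate the product:
2836 × 2062 = 5847832 ≡ 2008
2008 × 1378 = 2767024 ≡ 1720
1720 × 1646 = 2831120 ≡ 1340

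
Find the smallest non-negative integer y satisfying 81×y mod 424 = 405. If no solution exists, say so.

gcd(81, 424) = 1, so a unique solution mod 424 exists.
81⁻¹ ≡ 89 (mod 424).
y ≡ 89×405 ≡ 5 (mod 424).

5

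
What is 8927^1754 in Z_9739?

8927^1 ≡ 8927 (mod 9739)
8927^2 ≡ 8927^2 = 79691329 ≡ 6831 (mod 9739)
8927^4 ≡ 6831^2 = 46662561 ≡ 3012 (mod 9739)
8927^8 ≡ 3012^2 = 9072144 ≡ 5135 (mod 9739)
8927^16 ≡ 5135^2 = 26368225 ≡ 4752 (mod 9739)
8927^32 ≡ 4752^2 = 22581504 ≡ 6502 (mod 9739)
8927^64 ≡ 6502^2 = 42276004 ≡ 8744 (mod 9739)
8927^128 ≡ 8744^2 = 76457536 ≡ 6386 (mod 9739)
8927^256 ≡ 6386^2 = 40780996 ≡ 3803 (mod 9739)
8927^512 ≡ 3803^2 = 14462809 ≡ 394 (mod 9739)
8927^1024 ≡ 394^2 = 155236 ≡ 9151 (mod 9739)
8927^1754 = 8927^1024 * 8927^512 * 8927^128 * 8927^64 * 8927^16 * 8927^8 * 8927^2 ≡ 9151 * 394 * 6386 * 8744 * 4752 * 5135 * 6831 (mod 9739).
Accumulate the product:
9151 * 394 = 3605494 ≡ 2064
2064 * 6386 = 13180704 ≡ 3837
3837 * 8744 = 33550728 ≡ 9612
9612 * 4752 = 45676224 ≡ 314
314 * 5135 = 1612390 ≡ 5455
5455 * 6831 = 37263105 ≡ 1691

1691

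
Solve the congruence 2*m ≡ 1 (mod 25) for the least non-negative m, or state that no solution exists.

gcd(2, 25) = 1, so a unique solution mod 25 exists.
2⁻¹ ≡ 13 (mod 25).
m ≡ 13*1 ≡ 13 (mod 25).

13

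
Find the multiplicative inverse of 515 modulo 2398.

2249

Apply the Euclidean algorithm and back-substitute:
2398 = 4×515 + 338
515 = 1×338 + 177
338 = 1×177 + 161
177 = 1×161 + 16
161 = 10×16 + 1
16 = 16×1 + 0
gcd(515, 2398) = 1, so the inverse exists.
Bézout: 1 = 32×2398 − 149×515.
So 515⁻¹ ≡ −149 ≡ 2249 (mod 2398).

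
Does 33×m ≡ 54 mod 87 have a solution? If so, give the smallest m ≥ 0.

28

gcd(33, 87) = 3, and 3 | 54, so solutions exist.
Divide through by 3: 11×m = 18 (mod 29).
11⁻¹ ≡ 8 (mod 29).
m ≡ 8×18 ≡ 28 (mod 29).
The smallest non-negative solution is m = 28.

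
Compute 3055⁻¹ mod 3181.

1540

3181 = 1*3055 + 126
3055 = 24*126 + 31
126 = 4*31 + 2
31 = 15*2 + 1
2 = 2*1 + 0
gcd(3055, 3181) = 1, so the inverse exists.
Bézout: 1 = −1479*3181 + 1540*3055.
So 3055⁻¹ ≡ 1540 (mod 3181).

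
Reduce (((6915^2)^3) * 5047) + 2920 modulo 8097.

2809

(6915)^2 ≡ 4440 (mod 8097)
(4440)^3 ≡ 231 (mod 8097)
231 * 5047 = 1165857 ≡ 7986 (mod 8097)
7986 + 2920 = 10906 ≡ 2809 (mod 8097)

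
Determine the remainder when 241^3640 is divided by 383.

323

Using repeated squaring:
3640 in binary is 111000111000, i.e. 3640 = 2048 + 1024 + 512 + 32 + 16 + 8.
241^1 ≡ 241 (mod 383)
241^2 ≡ 241^2 = 58081 ≡ 248 (mod 383)
241^4 ≡ 248^2 = 61504 ≡ 224 (mod 383)
241^8 ≡ 224^2 = 50176 ≡ 3 (mod 383)
241^16 ≡ 3^2 = 9 (mod 383)
241^32 ≡ 9^2 = 81 (mod 383)
241^64 ≡ 81^2 = 6561 ≡ 50 (mod 383)
241^128 ≡ 50^2 = 2500 ≡ 202 (mod 383)
241^256 ≡ 202^2 = 40804 ≡ 206 (mod 383)
241^512 ≡ 206^2 = 42436 ≡ 306 (mod 383)
241^1024 ≡ 306^2 = 93636 ≡ 184 (mod 383)
241^2048 ≡ 184^2 = 33856 ≡ 152 (mod 383)
241^3640 = 241^2048 · 241^1024 · 241^512 · 241^32 · 241^16 · 241^8 ≡ 152 · 184 · 306 · 81 · 9 · 3 (mod 383).
Accumulate the product:
152 · 184 = 27968 ≡ 9
9 · 306 = 2754 ≡ 73
73 · 81 = 5913 ≡ 168
168 · 9 = 1512 ≡ 363
363 · 3 = 1089 ≡ 323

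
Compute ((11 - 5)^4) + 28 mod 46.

36

11 - 5 = 6
(6)^4 ≡ 8 (mod 46)
8 + 28 = 36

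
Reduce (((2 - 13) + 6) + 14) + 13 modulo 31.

22

2 - 13 = -11 ≡ 20 (mod 31)
20 + 6 = 26
26 + 14 = 40 ≡ 9 (mod 31)
9 + 13 = 22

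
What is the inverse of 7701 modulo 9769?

Apply the Euclidean algorithm and back-substitute:
9769 = 1×7701 + 2068
7701 = 3×2068 + 1497
2068 = 1×1497 + 571
1497 = 2×571 + 355
571 = 1×355 + 216
355 = 1×216 + 139
216 = 1×139 + 77
139 = 1×77 + 62
77 = 1×62 + 15
62 = 4×15 + 2
15 = 7×2 + 1
2 = 2×1 + 0
gcd(7701, 9769) = 1, so the inverse exists.
Bézout: 1 = 3601×9769 − 4568×7701.
So 7701⁻¹ ≡ −4568 ≡ 5201 (mod 9769).

5201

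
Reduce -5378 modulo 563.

252

-5378 = -10*563 + 252, so -5378 ≡ 252 (mod 563).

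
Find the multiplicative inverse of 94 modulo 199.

199 = 2*94 + 11
94 = 8*11 + 6
11 = 1*6 + 5
6 = 1*5 + 1
5 = 5*1 + 0
gcd(94, 199) = 1, so the inverse exists.
Back-substitute for 1:
1 = 1*6 − 1*5
  = −1*11 + 2*6
  = 2*94 − 17*11
  = −17*199 + 36*94
So 94⁻¹ ≡ 36 (mod 199).

36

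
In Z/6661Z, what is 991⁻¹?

6661 = 6*991 + 715
991 = 1*715 + 276
715 = 2*276 + 163
276 = 1*163 + 113
163 = 1*113 + 50
113 = 2*50 + 13
50 = 3*13 + 11
13 = 1*11 + 2
11 = 5*2 + 1
2 = 2*1 + 0
gcd(991, 6661) = 1, so the inverse exists.
Bézout: 1 = 456*6661 − 3065*991.
So 991⁻¹ ≡ −3065 ≡ 3596 (mod 6661).

3596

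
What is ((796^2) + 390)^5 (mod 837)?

253

(796)^2 ≡ 7 (mod 837)
7 + 390 = 397
(397)^5 ≡ 253 (mod 837)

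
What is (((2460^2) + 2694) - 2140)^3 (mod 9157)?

4532

(2460)^2 ≡ 7980 (mod 9157)
7980 + 2694 = 10674 ≡ 1517 (mod 9157)
1517 - 2140 = -623 ≡ 8534 (mod 9157)
(8534)^3 ≡ 4532 (mod 9157)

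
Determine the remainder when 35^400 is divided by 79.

42

400 in binary is 110010000, i.e. 400 = 256 + 128 + 16.
35^1 ≡ 35 (mod 79)
35^2 ≡ 35^2 = 1225 ≡ 40 (mod 79)
35^4 ≡ 40^2 = 1600 ≡ 20 (mod 79)
35^8 ≡ 20^2 = 400 ≡ 5 (mod 79)
35^16 ≡ 5^2 = 25 (mod 79)
35^32 ≡ 25^2 = 625 ≡ 72 (mod 79)
35^64 ≡ 72^2 = 5184 ≡ 49 (mod 79)
35^128 ≡ 49^2 = 2401 ≡ 31 (mod 79)
35^256 ≡ 31^2 = 961 ≡ 13 (mod 79)
35^400 = 35^256 * 35^128 * 35^16 ≡ 13 * 31 * 25 (mod 79).
Accumulate the product:
13 * 31 = 403 ≡ 8
8 * 25 = 200 ≡ 42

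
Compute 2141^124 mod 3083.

Using repeated squaring:
124 in binary is 1111100, i.e. 124 = 64 + 32 + 16 + 8 + 4.
2141^1 ≡ 2141 (mod 3083)
2141^2 ≡ 2141^2 = 4583881 ≡ 2543 (mod 3083)
2141^4 ≡ 2543^2 = 6466849 ≡ 1798 (mod 3083)
2141^8 ≡ 1798^2 = 3232804 ≡ 1820 (mod 3083)
2141^16 ≡ 1820^2 = 3312400 ≡ 1258 (mod 3083)
2141^32 ≡ 1258^2 = 1582564 ≡ 985 (mod 3083)
2141^64 ≡ 985^2 = 970225 ≡ 2163 (mod 3083)
2141^124 = 2141^64 * 2141^32 * 2141^16 * 2141^8 * 2141^4 ≡ 2163 * 985 * 1258 * 1820 * 1798 (mod 3083).
Accumulate the product:
2163 * 985 = 2130555 ≡ 202
202 * 1258 = 254116 ≡ 1310
1310 * 1820 = 2384200 ≡ 1041
1041 * 1798 = 1871718 ≡ 337

337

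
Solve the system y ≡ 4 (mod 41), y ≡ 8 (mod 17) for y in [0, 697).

127

41⁻¹ mod 17: 41·5 ≡ 1 (mod 17), so 41⁻¹ ≡ 5.
y = 4 + 41·((8 − 4)·5 mod 17) = 4 + 41·3 = 127.
Check: 127 mod 41 = 4, 127 mod 17 = 8. ✓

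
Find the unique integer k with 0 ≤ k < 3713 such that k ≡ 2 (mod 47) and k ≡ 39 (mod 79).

1224

47⁻¹ mod 79: 47*37 ≡ 1 (mod 79), so 47⁻¹ ≡ 37.
k = 2 + 47*((39 − 2)*37 mod 79) = 2 + 47*26 = 1224.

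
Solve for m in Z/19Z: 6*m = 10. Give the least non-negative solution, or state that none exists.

8

gcd(6, 19) = 1, so a unique solution mod 19 exists.
6⁻¹ ≡ 16 (mod 19).
m ≡ 16*10 ≡ 8 (mod 19).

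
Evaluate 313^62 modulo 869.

62 in binary is 111110, i.e. 62 = 32 + 16 + 8 + 4 + 2.
313^1 ≡ 313 (mod 869)
313^2 ≡ 313^2 = 97969 ≡ 641 (mod 869)
313^4 ≡ 641^2 = 410881 ≡ 713 (mod 869)
313^8 ≡ 713^2 = 508369 ≡ 4 (mod 869)
313^16 ≡ 4^2 = 16 (mod 869)
313^32 ≡ 16^2 = 256 (mod 869)
313^62 = 313^32 * 313^16 * 313^8 * 313^4 * 313^2 ≡ 256 * 16 * 4 * 713 * 641 (mod 869).
Accumulate the product:
256 * 16 = 4096 ≡ 620
620 * 4 = 2480 ≡ 742
742 * 713 = 529046 ≡ 694
694 * 641 = 444854 ≡ 795

795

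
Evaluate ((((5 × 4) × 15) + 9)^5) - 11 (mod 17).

11

5 × 4 = 20 ≡ 3 (mod 17)
3 × 15 = 45 ≡ 11 (mod 17)
11 + 9 = 20 ≡ 3 (mod 17)
(3)^5 ≡ 5 (mod 17)
5 - 11 = -6 ≡ 11 (mod 17)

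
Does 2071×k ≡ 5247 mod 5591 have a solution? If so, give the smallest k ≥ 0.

1868

gcd(2071, 5591) = 1, so a unique solution mod 5591 exists.
2071⁻¹ ≡ 2400 (mod 5591).
k ≡ 2400×5247 ≡ 1868 (mod 5591).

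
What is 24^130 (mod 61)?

60

130 in binary is 10000010, i.e. 130 = 128 + 2.
24^1 ≡ 24 (mod 61)
24^2 ≡ 24^2 = 576 ≡ 27 (mod 61)
24^4 ≡ 27^2 = 729 ≡ 58 (mod 61)
24^8 ≡ 58^2 = 3364 ≡ 9 (mod 61)
24^16 ≡ 9^2 = 81 ≡ 20 (mod 61)
24^32 ≡ 20^2 = 400 ≡ 34 (mod 61)
24^64 ≡ 34^2 = 1156 ≡ 58 (mod 61)
24^128 ≡ 58^2 = 3364 ≡ 9 (mod 61)
24^130 = 24^128 × 24^2 ≡ 9 × 27 (mod 61).
9 × 27 = 243 ≡ 60 (mod 61).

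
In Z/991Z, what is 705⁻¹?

By the extended Euclidean algorithm:
991 = 1×705 + 286
705 = 2×286 + 133
286 = 2×133 + 20
133 = 6×20 + 13
20 = 1×13 + 7
13 = 1×7 + 6
7 = 1×6 + 1
6 = 6×1 + 0
gcd(705, 991) = 1, so the inverse exists.
Bézout: 1 = 106×991 − 149×705.
So 705⁻¹ ≡ −149 ≡ 842 (mod 991).

842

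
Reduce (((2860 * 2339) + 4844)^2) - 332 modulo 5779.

5308

2860 * 2339 = 6689540 ≡ 3237 (mod 5779)
3237 + 4844 = 8081 ≡ 2302 (mod 5779)
(2302)^2 ≡ 5640 (mod 5779)
5640 - 332 = 5308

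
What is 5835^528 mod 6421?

3447

Compute successive squares:
528 in binary is 1000010000, i.e. 528 = 512 + 16.
5835^1 ≡ 5835 (mod 6421)
5835^2 ≡ 5835^2 = 34047225 ≡ 3083 (mod 6421)
5835^4 ≡ 3083^2 = 9504889 ≡ 1809 (mod 6421)
5835^8 ≡ 1809^2 = 3272481 ≡ 4192 (mod 6421)
5835^16 ≡ 4192^2 = 17572864 ≡ 5008 (mod 6421)
5835^32 ≡ 5008^2 = 25080064 ≡ 6059 (mod 6421)
5835^64 ≡ 6059^2 = 36711481 ≡ 2624 (mod 6421)
5835^128 ≡ 2624^2 = 6885376 ≡ 2064 (mod 6421)
5835^256 ≡ 2064^2 = 4260096 ≡ 2973 (mod 6421)
5835^512 ≡ 2973^2 = 8838729 ≡ 3433 (mod 6421)
5835^528 = 5835^512 × 5835^16 ≡ 3433 × 5008 (mod 6421).
3433 × 5008 = 17192464 ≡ 3447 (mod 6421).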